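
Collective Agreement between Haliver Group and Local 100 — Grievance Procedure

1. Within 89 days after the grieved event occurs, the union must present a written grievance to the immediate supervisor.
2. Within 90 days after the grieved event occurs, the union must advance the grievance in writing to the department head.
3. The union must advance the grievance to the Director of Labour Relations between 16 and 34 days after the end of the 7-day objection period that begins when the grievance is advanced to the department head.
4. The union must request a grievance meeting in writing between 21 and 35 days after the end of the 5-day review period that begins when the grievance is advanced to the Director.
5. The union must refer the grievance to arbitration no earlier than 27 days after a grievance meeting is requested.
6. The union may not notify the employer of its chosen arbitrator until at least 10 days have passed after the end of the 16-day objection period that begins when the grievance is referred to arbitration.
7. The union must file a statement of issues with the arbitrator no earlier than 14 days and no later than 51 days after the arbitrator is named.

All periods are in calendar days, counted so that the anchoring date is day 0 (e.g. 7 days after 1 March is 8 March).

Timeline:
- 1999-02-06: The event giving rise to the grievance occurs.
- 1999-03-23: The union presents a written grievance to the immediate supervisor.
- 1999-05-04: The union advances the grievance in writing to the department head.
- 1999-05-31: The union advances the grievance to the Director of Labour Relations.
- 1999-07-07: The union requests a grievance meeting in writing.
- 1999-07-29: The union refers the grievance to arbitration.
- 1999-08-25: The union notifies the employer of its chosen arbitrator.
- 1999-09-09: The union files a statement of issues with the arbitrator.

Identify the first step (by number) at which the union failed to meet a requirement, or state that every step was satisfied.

Step 5

Step 1 — counting 89 days from 1999-02-06 (when the grieved event occurs) gives a deadline of 1999-05-06; done 1999-03-23 — timely.
Step 2 — counting 90 days from 1999-02-06 (when the grieved event occurs) gives a deadline of 1999-05-07; completed 1999-05-04, before the deadline.
Step 3 — 16 and 34 days from 1999-05-11 (end of the 7-day objection period, which began when the grievance is advanced to the department head on 1999-05-04) are 1999-05-27 and 1999-06-14 respectively; done 1999-05-31 — within the window.
Step 4 — 21 and 35 days from 1999-06-05 (end of the 5-day review period, which began when the grievance is advanced to the Director on 1999-05-31) are 1999-06-26 and 1999-07-10 respectively; 1999-07-07 falls inside that range.
Step 5 — must wait 27 days from 1999-07-07 (when a grievance meeting is requested), so not before 1999-08-03; acted on 1999-07-29, 5 days prematurely.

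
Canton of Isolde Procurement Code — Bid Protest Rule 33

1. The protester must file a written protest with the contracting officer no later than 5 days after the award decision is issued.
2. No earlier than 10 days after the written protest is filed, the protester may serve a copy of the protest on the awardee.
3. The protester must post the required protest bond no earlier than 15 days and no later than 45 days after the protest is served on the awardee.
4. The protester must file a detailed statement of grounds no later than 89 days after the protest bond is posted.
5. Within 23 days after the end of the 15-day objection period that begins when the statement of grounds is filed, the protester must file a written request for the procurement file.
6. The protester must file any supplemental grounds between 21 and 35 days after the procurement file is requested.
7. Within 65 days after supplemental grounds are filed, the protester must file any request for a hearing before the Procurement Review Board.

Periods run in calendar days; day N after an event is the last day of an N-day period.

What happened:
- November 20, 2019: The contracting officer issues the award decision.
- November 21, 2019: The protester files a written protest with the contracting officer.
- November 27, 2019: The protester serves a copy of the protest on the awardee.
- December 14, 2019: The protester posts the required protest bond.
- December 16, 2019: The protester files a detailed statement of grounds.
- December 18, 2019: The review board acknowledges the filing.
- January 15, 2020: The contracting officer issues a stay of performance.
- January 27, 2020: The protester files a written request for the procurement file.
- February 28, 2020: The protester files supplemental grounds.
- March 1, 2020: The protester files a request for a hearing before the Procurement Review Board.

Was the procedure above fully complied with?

No

Step 1: 5 days after November 20, 2019 (when the award decision is issued) is November 25, 2019; November 21, 2019 is within that limit.
Step 2: the earliest permitted date is 10 days after November 21, 2019 (when the written protest is filed), i.e. December 1, 2019; November 27, 2019 is 4 days before the earliest permitted date.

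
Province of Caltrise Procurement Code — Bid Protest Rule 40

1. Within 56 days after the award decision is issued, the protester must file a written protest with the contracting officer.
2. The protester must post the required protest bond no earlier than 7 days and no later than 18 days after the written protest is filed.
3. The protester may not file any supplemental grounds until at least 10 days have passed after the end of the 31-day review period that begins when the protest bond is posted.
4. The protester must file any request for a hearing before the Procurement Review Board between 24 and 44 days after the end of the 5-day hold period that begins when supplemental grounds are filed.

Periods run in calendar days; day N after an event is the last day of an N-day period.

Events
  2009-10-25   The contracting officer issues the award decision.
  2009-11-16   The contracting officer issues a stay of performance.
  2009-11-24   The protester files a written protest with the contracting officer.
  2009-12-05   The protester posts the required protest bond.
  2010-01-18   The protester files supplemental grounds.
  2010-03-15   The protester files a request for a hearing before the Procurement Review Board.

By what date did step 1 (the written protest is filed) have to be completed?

2009-12-20

Step 1 runs from 2009-10-25, when the award decision is issued. 56 days after 2009-10-25 is 2009-12-20.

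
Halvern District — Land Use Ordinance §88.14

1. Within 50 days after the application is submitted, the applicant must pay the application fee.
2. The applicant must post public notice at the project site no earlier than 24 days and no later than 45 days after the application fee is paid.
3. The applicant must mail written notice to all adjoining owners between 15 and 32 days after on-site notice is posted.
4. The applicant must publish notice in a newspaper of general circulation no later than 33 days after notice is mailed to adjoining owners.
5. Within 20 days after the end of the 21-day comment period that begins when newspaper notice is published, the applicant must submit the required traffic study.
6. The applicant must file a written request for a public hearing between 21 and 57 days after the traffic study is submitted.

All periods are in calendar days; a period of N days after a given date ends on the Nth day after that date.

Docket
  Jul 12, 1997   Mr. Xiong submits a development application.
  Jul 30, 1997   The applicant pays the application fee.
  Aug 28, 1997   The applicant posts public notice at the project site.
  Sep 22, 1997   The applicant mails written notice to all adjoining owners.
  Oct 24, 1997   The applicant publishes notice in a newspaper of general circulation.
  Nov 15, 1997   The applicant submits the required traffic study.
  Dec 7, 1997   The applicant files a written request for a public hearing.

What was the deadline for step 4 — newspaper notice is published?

Step 4 runs from Sep 22, 1997, when notice is mailed to adjoining owners. 33 days after Sep 22, 1997 is Oct 25, 1997.

Oct 25, 1997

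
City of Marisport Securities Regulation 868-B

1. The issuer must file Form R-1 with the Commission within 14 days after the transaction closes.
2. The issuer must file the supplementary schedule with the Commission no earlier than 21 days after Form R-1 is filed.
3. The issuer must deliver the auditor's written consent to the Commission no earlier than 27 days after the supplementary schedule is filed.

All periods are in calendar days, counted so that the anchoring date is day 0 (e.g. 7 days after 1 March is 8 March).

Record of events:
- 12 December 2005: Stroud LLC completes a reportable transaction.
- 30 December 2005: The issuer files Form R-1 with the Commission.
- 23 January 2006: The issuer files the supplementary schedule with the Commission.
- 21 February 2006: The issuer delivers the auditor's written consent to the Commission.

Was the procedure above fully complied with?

Step 1: 14 days after 12 December 2005 (when the transaction closes) is 26 December 2005; done 30 December 2005 — 4 days late.

No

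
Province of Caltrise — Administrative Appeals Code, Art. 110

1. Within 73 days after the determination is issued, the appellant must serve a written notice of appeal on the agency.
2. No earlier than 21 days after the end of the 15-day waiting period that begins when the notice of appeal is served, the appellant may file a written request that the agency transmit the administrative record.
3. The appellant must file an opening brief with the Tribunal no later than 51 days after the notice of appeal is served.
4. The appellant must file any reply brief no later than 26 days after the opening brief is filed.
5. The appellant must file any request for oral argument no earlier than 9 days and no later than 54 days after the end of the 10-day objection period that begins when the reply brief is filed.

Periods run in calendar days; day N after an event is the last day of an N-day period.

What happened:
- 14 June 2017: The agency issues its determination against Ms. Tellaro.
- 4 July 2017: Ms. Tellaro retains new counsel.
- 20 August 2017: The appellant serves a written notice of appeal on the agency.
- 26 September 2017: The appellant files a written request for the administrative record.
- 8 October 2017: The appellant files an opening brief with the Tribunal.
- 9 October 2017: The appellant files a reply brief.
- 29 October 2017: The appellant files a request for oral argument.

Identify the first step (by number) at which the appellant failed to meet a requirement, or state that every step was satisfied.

None — every step was satisfied

(1) due by 14 June 2017 + 73 days = 26 August 2017; done 20 August 2017 — timely.
(2) permitted from 4 September 2017 + 21 days = 25 September 2017 onward; 26 September 2017 is on or after that date.
(3) due by 20 August 2017 + 51 days = 10 October 2017; 8 October 2017 is within that limit.
(4) due by 8 October 2017 + 26 days = 3 November 2017; completed 9 October 2017, before the deadline.
(5) the permitted window runs from 19 October 2017 + 9 = 28 October 2017 to 19 October 2017 + 54 = 12 December 2017; done 29 October 2017, which is between those dates.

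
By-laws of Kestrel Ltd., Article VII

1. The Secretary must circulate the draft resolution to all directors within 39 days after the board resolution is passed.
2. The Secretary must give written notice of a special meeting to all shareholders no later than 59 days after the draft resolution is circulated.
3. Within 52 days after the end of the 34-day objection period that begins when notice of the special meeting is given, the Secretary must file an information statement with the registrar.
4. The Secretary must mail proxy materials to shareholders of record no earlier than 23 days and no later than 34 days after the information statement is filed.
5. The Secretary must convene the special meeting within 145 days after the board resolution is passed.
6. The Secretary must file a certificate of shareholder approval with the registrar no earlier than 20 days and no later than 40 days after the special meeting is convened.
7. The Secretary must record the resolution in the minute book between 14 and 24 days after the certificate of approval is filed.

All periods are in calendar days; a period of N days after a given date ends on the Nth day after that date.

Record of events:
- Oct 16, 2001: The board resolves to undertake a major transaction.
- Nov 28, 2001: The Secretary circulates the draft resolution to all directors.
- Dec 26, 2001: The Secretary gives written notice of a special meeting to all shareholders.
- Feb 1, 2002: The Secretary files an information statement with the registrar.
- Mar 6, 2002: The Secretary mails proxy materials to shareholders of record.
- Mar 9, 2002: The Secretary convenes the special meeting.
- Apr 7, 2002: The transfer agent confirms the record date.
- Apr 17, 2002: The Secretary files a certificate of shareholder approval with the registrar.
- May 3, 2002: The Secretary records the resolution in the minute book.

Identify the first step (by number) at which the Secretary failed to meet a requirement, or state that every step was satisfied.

Step 1: 39 days after Oct 16, 2001 (when the board resolution is passed) is Nov 24, 2001; done Nov 28, 2001 — 4 days late.
No need to go further; step 1 was not satisfied.

Step 1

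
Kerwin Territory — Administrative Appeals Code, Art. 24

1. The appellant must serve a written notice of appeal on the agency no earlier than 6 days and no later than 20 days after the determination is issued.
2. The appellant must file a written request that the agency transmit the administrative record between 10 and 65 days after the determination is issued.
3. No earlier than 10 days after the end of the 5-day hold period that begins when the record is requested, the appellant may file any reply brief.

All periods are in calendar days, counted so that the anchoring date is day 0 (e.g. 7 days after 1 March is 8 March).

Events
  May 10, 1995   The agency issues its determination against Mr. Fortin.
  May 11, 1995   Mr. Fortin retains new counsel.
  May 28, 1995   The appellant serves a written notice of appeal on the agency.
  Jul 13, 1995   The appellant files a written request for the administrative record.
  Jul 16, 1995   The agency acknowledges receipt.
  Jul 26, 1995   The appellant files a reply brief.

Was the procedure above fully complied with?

Step 1: the window is 6–20 days after May 10, 1995 (when the determination is issued), so May 16, 1995 through May 30, 1995; done May 28, 1995, which is between those dates.
Step 2: the window is 10–65 days after May 10, 1995 (when the determination is issued), so May 20, 1995 through Jul 14, 1995; done Jul 13, 1995 — within the window.
Step 3: the earliest permitted date is 10 days after Jul 18, 1995 (end of the 5-day hold period, which began when the record is requested on Jul 13, 1995), i.e. Jul 28, 1995; Jul 26, 1995 is 2 days before the earliest permitted date.
No need to go further; step 3 was not satisfied.

No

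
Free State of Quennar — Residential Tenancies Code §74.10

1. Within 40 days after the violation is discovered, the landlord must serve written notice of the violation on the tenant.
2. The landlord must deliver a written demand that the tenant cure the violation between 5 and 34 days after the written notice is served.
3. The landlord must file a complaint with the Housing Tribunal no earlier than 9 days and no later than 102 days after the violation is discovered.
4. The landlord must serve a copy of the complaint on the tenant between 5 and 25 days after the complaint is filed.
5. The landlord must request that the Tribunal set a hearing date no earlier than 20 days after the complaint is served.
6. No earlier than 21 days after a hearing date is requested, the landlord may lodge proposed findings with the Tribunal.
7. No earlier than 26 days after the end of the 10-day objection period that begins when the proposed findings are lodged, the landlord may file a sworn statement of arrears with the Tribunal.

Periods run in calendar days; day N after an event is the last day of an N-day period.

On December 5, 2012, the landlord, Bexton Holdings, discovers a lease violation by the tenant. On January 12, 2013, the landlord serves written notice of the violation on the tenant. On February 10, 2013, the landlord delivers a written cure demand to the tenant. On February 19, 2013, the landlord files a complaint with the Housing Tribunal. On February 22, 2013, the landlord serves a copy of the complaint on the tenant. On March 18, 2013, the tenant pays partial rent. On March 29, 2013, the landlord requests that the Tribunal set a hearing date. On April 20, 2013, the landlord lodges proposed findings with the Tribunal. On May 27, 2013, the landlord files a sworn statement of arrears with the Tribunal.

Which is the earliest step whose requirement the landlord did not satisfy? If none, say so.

Step 4

Step 1: 40 days after December 5, 2012 (when the violation is discovered) is January 14, 2013; done January 12, 2013 — timely.
Step 2: the window is 5–34 days after January 12, 2013 (when the written notice is served), so January 17, 2013 through February 15, 2013; February 10, 2013 falls inside that range.
Step 3: the window is 9–102 days after December 5, 2012 (when the violation is discovered), so December 14, 2012 through March 17, 2013; February 19, 2013 falls inside that range.
Step 4: the window is 5–25 days after February 19, 2013 (when the complaint is filed), so February 24, 2013 through March 16, 2013; done February 22, 2013 — 2 days before the window opened.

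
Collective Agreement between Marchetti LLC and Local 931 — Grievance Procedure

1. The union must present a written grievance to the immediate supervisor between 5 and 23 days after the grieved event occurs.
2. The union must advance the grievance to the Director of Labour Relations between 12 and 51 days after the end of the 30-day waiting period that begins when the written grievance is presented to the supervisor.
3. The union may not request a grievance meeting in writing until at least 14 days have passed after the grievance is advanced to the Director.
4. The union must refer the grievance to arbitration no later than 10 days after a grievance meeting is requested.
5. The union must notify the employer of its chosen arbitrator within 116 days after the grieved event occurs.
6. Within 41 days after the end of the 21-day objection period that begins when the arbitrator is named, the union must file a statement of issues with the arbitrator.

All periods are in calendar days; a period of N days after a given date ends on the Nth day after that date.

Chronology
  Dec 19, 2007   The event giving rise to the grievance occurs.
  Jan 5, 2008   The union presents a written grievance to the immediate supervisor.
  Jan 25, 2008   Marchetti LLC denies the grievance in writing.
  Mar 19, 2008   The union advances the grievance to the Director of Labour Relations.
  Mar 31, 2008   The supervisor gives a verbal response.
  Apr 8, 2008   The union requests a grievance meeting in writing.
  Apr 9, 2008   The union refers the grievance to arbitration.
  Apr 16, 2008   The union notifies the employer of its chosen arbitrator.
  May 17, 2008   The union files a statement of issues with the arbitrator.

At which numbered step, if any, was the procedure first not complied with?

Step 5

Step 1: the window is 5–23 days after Dec 19, 2007 (when the grieved event occurs), so Dec 24, 2007 through Jan 11, 2008; Jan 5, 2008 falls inside that range.
Step 2: the window is 12–51 days after Feb 4, 2008 (end of the 30-day waiting period, which began when the written grievance is presented to the supervisor on Jan 5, 2008), so Feb 16, 2008 through Mar 26, 2008; Mar 19, 2008 falls inside that range.
Step 3: the earliest permitted date is 14 days after Mar 19, 2008 (when the grievance is advanced to the Director), i.e. Apr 2, 2008; done Apr 8, 2008 — permitted.
Step 4: 10 days after Apr 8, 2008 (when a grievance meeting is requested) is Apr 18, 2008; Apr 9, 2008 is within that limit.
Step 5: 116 days after Dec 19, 2007 (when the grieved event occurs) is Apr 13, 2008; not done until Apr 16, 2008, 3 days after the deadline.
The procedure was therefore not followed at step 5.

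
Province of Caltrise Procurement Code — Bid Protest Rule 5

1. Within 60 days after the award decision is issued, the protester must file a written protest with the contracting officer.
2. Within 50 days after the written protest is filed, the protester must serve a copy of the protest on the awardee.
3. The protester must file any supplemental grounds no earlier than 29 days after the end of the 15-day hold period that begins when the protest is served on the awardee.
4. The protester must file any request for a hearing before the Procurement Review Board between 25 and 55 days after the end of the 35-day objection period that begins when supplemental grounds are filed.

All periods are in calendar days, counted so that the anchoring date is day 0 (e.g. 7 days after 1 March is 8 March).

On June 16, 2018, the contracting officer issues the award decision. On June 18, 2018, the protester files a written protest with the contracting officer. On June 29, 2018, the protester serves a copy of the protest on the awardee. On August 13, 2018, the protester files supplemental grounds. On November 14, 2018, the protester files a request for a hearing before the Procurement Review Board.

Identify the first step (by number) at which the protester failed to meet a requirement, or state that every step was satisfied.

Step 1: 60 days after June 16, 2018 (when the award decision is issued) is August 15, 2018; done June 18, 2018 — timely.
Step 2: 50 days after June 18, 2018 (when the written protest is filed) is August 7, 2018; done June 29, 2018 — timely.
Step 3: the earliest permitted date is 29 days after July 14, 2018 (end of the 15-day hold period, which began when the protest is served on the awardee on June 29, 2018), i.e. August 12, 2018; done August 13, 2018, after the minimum wait.
Step 4: the window is 25–55 days after September 17, 2018 (end of the 35-day objection period, which began when supplemental grounds are filed on August 13, 2018), so October 12, 2018 through November 11, 2018; done November 14, 2018 — 3 days after the window closed.
That is the first point of non-compliance.

Step 4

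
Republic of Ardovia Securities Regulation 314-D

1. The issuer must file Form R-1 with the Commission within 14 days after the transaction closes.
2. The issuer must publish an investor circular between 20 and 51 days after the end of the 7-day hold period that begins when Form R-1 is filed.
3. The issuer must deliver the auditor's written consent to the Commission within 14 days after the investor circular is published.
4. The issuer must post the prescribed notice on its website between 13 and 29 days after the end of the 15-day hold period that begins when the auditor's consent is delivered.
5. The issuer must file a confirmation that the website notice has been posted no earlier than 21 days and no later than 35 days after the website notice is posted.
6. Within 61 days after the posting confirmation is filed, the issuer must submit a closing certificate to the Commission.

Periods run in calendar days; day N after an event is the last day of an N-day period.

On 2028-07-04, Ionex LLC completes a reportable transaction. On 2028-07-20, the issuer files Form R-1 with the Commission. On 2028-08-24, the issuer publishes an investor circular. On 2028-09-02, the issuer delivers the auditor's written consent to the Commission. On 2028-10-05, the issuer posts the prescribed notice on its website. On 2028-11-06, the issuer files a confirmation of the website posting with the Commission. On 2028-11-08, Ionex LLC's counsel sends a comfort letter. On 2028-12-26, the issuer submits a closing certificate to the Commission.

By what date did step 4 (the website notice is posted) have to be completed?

2028-10-16

The auditor's consent is delivered on 2028-09-02; the 15-day hold period therefore ends 2028-09-17, and step 4 runs from that date. The window is 13–29 days after 2028-09-17; it closes on 2028-10-16.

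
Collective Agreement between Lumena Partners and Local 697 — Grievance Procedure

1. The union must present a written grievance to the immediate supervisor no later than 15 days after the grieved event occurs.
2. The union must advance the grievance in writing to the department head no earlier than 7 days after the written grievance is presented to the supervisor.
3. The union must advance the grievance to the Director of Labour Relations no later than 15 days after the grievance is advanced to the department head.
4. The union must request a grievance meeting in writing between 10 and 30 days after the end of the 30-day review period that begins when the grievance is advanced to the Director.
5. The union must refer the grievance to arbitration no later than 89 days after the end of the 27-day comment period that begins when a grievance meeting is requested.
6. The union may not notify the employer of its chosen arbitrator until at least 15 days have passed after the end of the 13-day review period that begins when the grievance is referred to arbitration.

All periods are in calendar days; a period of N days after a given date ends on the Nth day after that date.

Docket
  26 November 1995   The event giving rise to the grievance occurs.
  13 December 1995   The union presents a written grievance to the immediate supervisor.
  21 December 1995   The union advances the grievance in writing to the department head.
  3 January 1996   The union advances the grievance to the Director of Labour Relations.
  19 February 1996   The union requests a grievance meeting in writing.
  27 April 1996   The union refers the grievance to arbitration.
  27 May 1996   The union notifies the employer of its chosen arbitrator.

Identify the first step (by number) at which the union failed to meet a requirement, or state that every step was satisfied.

Step 1

(1) due by 26 November 1995 + 15 days = 11 December 1995; not done until 13 December 1995, 2 days after the deadline.
Later steps need not be reached.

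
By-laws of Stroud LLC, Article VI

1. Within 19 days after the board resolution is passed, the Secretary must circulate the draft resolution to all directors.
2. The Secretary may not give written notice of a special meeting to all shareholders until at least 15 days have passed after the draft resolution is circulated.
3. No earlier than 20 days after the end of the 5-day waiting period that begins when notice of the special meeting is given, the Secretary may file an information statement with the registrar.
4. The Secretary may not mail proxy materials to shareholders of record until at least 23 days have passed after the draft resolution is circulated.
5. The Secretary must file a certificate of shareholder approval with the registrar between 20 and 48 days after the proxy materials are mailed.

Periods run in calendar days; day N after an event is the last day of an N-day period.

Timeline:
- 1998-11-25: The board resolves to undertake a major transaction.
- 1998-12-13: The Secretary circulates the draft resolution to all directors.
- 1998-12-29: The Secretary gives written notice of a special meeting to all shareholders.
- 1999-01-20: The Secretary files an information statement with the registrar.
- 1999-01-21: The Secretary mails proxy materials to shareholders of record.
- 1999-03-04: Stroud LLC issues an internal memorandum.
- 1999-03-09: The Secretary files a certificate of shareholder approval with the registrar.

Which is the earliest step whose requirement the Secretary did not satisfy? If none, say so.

Step 3

(1) due by 1998-11-25 + 19 days = 1998-12-14; 1998-12-13 is within that limit.
(2) permitted from 1998-12-13 + 15 days = 1998-12-28 onward; 1998-12-29 is on or after that date.
(3) permitted from 1999-01-03 + 20 days = 1999-01-23 onward; done 1999-01-20 — 3 days too early.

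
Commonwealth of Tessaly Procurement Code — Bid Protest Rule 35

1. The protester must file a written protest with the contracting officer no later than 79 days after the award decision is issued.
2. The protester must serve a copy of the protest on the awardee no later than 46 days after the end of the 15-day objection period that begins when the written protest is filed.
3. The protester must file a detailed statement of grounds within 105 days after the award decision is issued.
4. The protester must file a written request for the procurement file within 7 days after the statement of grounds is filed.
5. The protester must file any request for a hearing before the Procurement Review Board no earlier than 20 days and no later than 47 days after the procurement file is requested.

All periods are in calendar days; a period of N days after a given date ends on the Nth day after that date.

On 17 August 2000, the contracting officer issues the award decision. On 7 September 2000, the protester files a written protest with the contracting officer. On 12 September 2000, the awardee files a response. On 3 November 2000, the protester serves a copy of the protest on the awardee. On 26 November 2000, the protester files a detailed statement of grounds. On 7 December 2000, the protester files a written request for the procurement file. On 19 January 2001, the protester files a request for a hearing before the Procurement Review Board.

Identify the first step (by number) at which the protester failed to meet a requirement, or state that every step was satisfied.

Step 1: 79 days after 17 August 2000 (when the award decision is issued) is 4 November 2000; completed 7 September 2000, before the deadline.
Step 2: 46 days after 22 September 2000 (end of the 15-day objection period, which began when the written protest is filed on 7 September 2000) is 7 November 2000; completed 3 November 2000, before the deadline.
Step 3: 105 days after 17 August 2000 (when the award decision is issued) is 30 November 2000; 26 November 2000 is within that limit.
Step 4: 7 days after 26 November 2000 (when the statement of grounds is filed) is 3 December 2000; not done until 7 December 2000, 4 days after the deadline.
That is the first point of non-compliance.

Step 4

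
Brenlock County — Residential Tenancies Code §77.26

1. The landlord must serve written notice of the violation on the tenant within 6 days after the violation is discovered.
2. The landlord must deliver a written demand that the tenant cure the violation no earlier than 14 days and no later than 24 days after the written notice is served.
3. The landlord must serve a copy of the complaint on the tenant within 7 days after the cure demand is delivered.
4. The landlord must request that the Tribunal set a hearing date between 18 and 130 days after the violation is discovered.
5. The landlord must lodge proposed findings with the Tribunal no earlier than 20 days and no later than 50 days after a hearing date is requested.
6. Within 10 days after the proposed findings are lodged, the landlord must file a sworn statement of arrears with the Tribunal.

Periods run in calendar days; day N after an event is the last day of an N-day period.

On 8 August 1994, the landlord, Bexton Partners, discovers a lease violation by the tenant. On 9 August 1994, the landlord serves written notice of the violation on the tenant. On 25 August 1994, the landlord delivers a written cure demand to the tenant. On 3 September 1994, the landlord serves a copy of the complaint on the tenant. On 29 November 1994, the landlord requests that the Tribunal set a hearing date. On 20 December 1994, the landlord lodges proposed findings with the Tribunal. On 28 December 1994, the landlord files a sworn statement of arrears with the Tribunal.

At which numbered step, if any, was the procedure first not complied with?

(1) due by 8 August 1994 + 6 days = 14 August 1994; 9 August 1994 is within that limit.
(2) the permitted window runs from 9 August 1994 + 14 = 23 August 1994 to 9 August 1994 + 24 = 2 September 1994; done 25 August 1994, which is between those dates.
(3) due by 25 August 1994 + 7 days = 1 September 1994; 3 September 1994 misses that deadline by 2 days.

Step 3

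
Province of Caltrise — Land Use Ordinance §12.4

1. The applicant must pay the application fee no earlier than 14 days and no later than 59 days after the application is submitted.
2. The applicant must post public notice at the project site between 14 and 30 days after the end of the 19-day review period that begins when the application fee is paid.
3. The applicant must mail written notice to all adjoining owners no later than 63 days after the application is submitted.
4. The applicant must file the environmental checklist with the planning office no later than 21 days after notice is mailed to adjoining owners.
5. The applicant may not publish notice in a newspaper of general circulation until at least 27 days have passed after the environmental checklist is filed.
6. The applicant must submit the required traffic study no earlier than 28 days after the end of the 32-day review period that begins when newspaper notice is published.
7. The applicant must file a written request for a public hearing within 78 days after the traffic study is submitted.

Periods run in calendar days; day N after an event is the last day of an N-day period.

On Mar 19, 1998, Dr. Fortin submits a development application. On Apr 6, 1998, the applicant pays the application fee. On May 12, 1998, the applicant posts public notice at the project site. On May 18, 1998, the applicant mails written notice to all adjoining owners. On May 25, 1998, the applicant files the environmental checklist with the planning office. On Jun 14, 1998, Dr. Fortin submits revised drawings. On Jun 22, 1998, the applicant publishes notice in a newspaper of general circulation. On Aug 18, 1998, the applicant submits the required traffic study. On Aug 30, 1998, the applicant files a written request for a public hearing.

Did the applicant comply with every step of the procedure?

No

Step 1 — 14 and 59 days from Mar 19, 1998 (when the application is submitted) are Apr 2, 1998 and May 17, 1998 respectively; done Apr 6, 1998 — within the window.
Step 2 — 14 and 30 days from Apr 25, 1998 (end of the 19-day review period, which began when the application fee is paid on Apr 6, 1998) are May 9, 1998 and May 25, 1998 respectively; done May 12, 1998 — within the window.
Step 3 — counting 63 days from Mar 19, 1998 (when the application is submitted) gives a deadline of May 21, 1998; done May 18, 1998 — timely.
Step 4 — counting 21 days from May 18, 1998 (when notice is mailed to adjoining owners) gives a deadline of Jun 8, 1998; May 25, 1998 is within that limit.
Step 5 — must wait 27 days from May 25, 1998 (when the environmental checklist is filed), so not before Jun 21, 1998; Jun 22, 1998 is on or after that date.
Step 6 — must wait 28 days from Jul 24, 1998 (end of the 32-day review period, which began when newspaper notice is published on Jun 22, 1998), so not before Aug 21, 1998; acted on Aug 18, 1998, 3 days prematurely.
The analysis stops there.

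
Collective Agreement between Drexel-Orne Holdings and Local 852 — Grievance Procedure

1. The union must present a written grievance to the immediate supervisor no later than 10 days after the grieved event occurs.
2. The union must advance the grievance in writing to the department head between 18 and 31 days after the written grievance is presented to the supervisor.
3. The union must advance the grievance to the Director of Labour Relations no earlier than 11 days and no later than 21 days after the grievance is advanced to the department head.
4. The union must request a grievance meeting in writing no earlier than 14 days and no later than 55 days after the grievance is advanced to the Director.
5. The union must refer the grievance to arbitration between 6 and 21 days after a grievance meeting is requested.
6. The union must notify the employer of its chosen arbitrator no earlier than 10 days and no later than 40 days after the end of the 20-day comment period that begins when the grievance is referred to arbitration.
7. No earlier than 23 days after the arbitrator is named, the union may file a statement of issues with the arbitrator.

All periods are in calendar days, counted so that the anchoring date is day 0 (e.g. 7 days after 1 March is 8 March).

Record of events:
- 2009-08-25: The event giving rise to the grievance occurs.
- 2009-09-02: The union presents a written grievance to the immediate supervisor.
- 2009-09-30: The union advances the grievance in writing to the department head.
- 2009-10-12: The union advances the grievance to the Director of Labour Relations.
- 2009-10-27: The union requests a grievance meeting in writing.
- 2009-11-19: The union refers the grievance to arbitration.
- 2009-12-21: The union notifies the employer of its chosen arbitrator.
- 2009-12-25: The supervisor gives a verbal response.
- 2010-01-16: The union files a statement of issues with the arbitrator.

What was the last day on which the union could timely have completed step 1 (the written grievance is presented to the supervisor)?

Step 1 runs from 2009-08-25, when the grieved event occurs. 10 days after 2009-08-25 is 2009-09-04.

2009-09-04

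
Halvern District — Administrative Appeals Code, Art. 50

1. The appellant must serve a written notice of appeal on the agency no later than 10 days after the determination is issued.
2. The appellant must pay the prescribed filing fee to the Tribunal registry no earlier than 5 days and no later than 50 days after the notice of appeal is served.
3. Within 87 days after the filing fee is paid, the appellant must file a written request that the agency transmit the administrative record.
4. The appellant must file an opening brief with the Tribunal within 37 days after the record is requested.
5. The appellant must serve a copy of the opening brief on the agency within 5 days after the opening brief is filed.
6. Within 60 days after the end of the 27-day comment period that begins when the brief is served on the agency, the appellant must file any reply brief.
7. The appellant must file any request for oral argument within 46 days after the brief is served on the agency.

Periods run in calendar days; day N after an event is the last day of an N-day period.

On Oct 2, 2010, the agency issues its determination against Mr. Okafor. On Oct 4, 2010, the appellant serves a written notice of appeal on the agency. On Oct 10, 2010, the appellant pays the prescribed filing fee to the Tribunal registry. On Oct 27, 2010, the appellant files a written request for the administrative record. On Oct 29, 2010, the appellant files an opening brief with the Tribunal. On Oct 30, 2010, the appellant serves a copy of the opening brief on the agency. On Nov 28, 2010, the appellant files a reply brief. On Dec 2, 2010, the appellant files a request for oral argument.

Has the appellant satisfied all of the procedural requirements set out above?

Step 1: 10 days after Oct 2, 2010 (when the determination is issued) is Oct 12, 2010; done Oct 4, 2010 — timely.
Step 2: the window is 5–50 days after Oct 4, 2010 (when the notice of appeal is served), so Oct 9, 2010 through Nov 23, 2010; done Oct 10, 2010 — within the window.
Step 3: 87 days after Oct 10, 2010 (when the filing fee is paid) is Jan 5, 2011; done Oct 27, 2010 — timely.
Step 4: 37 days after Oct 27, 2010 (when the record is requested) is Dec 3, 2010; completed Oct 29, 2010, before the deadline.
Step 5: 5 days after Oct 29, 2010 (when the opening brief is filed) is Nov 3, 2010; completed Oct 30, 2010, before the deadline.
Step 6: 60 days after Nov 26, 2010 (end of the 27-day comment period, which began when the brief is served on the agency on Oct 30, 2010) is Jan 25, 2011; completed Nov 28, 2010, before the deadline.
Step 7: 46 days after Oct 30, 2010 (when the brief is served on the agency) is Dec 15, 2010; Dec 2, 2010 is within that limit.

Yes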